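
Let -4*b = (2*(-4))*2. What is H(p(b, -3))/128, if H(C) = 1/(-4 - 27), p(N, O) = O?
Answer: -1/3968 ≈ -0.00025202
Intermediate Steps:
b = 4 (b = -2*(-4)*2/4 = -(-2)*2 = -¼*(-16) = 4)
H(C) = -1/31 (H(C) = 1/(-31) = -1/31)
H(p(b, -3))/128 = -1/31/128 = -1/31*1/128 = -1/3968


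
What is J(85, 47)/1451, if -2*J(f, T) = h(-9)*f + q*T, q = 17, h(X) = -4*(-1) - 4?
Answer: -799/2902 ≈ -0.27533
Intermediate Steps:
h(X) = 0 (h(X) = 4 - 4 = 0)
J(f, T) = -17*T/2 (J(f, T) = -(0*f + 17*T)/2 = -(0 + 17*T)/2 = -17*T/2)
J(85, 47)/1451 = -17/2*47/1451 = -799/2*1/1451 = -799/2902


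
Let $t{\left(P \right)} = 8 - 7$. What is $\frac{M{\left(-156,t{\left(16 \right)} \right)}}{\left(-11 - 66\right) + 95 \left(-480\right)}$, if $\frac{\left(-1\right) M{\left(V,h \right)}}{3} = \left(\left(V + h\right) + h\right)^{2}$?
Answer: $\frac{71148}{45677} \approx 1.5576$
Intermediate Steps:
$t{\left(P \right)} = 1$ ($t{\left(P \right)} = 8 - 7 = 1$)
$M{\left(V,h \right)} = - 3 \left(V + 2 h\right)^{2}$ ($M{\left(V,h \right)} = - 3 \left(\left(V + h\right) + h\right)^{2} = - 3 \left(V + 2 h\right)^{2}$)
$\frac{M{\left(-156,t{\left(16 \right)} \right)}}{\left(-11 - 66\right) + 95 \left(-480\right)} = \frac{\left(-3\right) \left(-156 + 2 \cdot 1\right)^{2}}{\left(-11 - 66\right) + 95 \left(-480\right)} = \frac{\left(-3\right) \left(-156 + 2\right)^{2}}{\left(-11 - 66\right) - 45600} = \frac{\left(-3\right) \left(-154\right)^{2}}{-77 - 45600} = \frac{\left(-3\right) 23716}{-45677} = \left(-71148\right) \left(- \frac{1}{45677}\right) = \frac{71148}{45677}$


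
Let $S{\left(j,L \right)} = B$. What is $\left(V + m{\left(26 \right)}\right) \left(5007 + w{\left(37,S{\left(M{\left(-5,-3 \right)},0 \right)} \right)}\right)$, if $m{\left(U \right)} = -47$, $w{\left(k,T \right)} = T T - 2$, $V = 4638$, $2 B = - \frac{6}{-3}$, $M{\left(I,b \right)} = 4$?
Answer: $22982546$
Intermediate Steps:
$B = 1$ ($B = \frac{\left(-6\right) \frac{1}{-3}}{2} = \frac{\left(-6\right) \left(- \frac{1}{3}\right)}{2} = \frac{1}{2} \cdot 2 = 1$)
$S{\left(j,L \right)} = 1$
$w{\left(k,T \right)} = -2 + T^{2}$ ($w{\left(k,T \right)} = T^{2} - 2 = -2 + T^{2}$)
$\left(V + m{\left(26 \right)}\right) \left(5007 + w{\left(37,S{\left(M{\left(-5,-3 \right)},0 \right)} \right)}\right) = \left(4638 - 47\right) \left(5007 - \left(2 - 1^{2}\right)\right) = 4591 \left(5007 + \left(-2 + 1\right)\right) = 4591 \left(5007 - 1\right) = 4591 \cdot 5006 = 22982546$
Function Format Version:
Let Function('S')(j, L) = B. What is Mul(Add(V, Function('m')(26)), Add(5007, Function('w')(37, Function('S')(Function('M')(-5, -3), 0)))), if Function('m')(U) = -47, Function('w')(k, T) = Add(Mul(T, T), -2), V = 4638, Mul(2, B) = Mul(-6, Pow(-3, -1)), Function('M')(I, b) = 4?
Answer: 22982546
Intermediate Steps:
B = 1 (B = Mul(Rational(1, 2), Mul(-6, Pow(-3, -1))) = Mul(Rational(1, 2), Mul(-6, Rational(-1, 3))) = Mul(Rational(1, 2), 2) = 1)
Function('S')(j, L) = 1
Function('w')(k, T) = Add(-2, Pow(T, 2)) (Function('w')(k, T) = Add(Pow(T, 2), -2) = Add(-2, Pow(T, 2)))
Mul(Add(V, Function('m')(26)), Add(5007, Function('w')(37, Function('S')(Function('M')(-5, -3), 0)))) = Mul(Add(4638, -47), Add(5007, Add(-2, Pow(1, 2)))) = Mul(4591, Add(5007, Add(-2, 1))) = Mul(4591, Add(5007, -1)) = Mul(4591, 5006) = 22982546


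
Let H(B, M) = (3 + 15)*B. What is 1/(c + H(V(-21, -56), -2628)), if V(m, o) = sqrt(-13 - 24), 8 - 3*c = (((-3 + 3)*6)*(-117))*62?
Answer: 6/26989 - 81*I*sqrt(37)/53978 ≈ 0.00022231 - 0.0091279*I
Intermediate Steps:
c = 8/3 (c = 8/3 - ((-3 + 3)*6)*(-117)*62/3 = 8/3 - (0*6)*(-117)*62/3 = 8/3 - 0*(-117)*62/3 = 8/3 - 0*62 = 8/3 - 1/3*0 = 8/3 + 0 = 8/3 ≈ 2.6667)
V(m, o) = I*sqrt(37) (V(m, o) = sqrt(-37) = I*sqrt(37))
H(B, M) = 18*B
1/(c + H(V(-21, -56), -2628)) = 1/(8/3 + 18*(I*sqrt(37))) = 1/(8/3 + 18*I*sqrt(37))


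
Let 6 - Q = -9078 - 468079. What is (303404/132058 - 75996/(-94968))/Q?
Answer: 539577095/83114399527826 ≈ 6.4920e-6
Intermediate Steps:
Q = 477163 (Q = 6 - (-9078 - 468079) = 6 - 1*(-477157) = 6 + 477157 = 477163)
(303404/132058 - 75996/(-94968))/Q = (303404/132058 - 75996/(-94968))/477163 = (303404*(1/132058) - 75996*(-1/94968))*(1/477163) = (151702/66029 + 2111/2638)*(1/477163) = (539577095/174184502)*(1/477163) = 539577095/83114399527826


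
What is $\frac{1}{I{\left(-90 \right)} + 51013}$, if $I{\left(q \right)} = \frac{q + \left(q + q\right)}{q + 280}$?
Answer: $\frac{19}{969220} \approx 1.9603 \cdot 10^{-5}$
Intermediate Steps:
$I{\left(q \right)} = \frac{3 q}{280 + q}$ ($I{\left(q \right)} = \frac{q + 2 q}{280 + q} = \frac{3 q}{280 + q}$)
$\frac{1}{I{\left(-90 \right)} + 51013} = \frac{1}{3 \left(-90\right) \frac{1}{280 - 90} + 51013} = \frac{1}{3 \left(-90\right) \frac{1}{190} + 51013} = \frac{1}{- \frac{27}{19} + 51013} = \frac{1}{\frac{969220}{19}} = \frac{19}{969220}$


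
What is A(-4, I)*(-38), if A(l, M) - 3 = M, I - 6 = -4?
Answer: -190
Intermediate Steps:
I = 2 (I = 6 - 4 = 2)
A(l, M) = 3 + M
A(-4, I)*(-38) = (3 + 2)*(-38) = 5*(-38) = -190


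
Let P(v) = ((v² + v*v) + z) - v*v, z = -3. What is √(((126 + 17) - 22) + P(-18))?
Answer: √442 ≈ 21.024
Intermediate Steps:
P(v) = -3 + v² (P(v) = ((v² + v*v) - 3) - v*v = ((v² + v²) - 3) - v² = (2*v² - 3) - v² = (-3 + 2*v²) - v² = -3 + v²)
√(((126 + 17) - 22) + P(-18)) = √(((126 + 17) - 22) + (-3 + (-18)²)) = √((143 - 22) + (-3 + 324)) = √(121 + 321) = √442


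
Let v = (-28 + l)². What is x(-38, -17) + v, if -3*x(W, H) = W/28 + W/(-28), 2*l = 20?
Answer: 324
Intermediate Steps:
l = 10 (l = (½)*20 = 10)
x(W, H) = 0 (x(W, H) = -(W/28 + W/(-28))/3 = -(W*(1/28) + W*(-1/28))/3 = -(W/28 - W/28)/3 = -⅓*0 = 0)
v = 324 (v = (-28 + 10)² = (-18)² = 324)
x(-38, -17) + v = 0 + 324 = 324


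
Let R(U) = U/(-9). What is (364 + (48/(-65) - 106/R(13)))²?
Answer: 805537924/4225 ≈ 1.9066e+5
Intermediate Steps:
R(U) = -U/9 (R(U) = U*(-⅑) = -U/9)
(364 + (48/(-65) - 106/R(13)))² = (364 + (48/(-65) - 106/((-⅑*13))))² = (364 + (48*(-1/65) - 106/(-13/9)))² = (364 + (-48/65 - 106*(-9/13)))² = (364 + (-48/65 + 954/13))² = (364 + 4722/65)² = (28382/65)² = 805537924/4225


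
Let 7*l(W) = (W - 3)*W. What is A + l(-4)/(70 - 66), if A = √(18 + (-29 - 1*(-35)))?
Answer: 1 + 2*√6 ≈ 5.8990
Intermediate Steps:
l(W) = W*(-3 + W)/7 (l(W) = ((W - 3)*W)/7 = ((-3 + W)*W)/7 = (W*(-3 + W))/7 = W*(-3 + W)/7)
A = 2*√6 (A = √(18 + (-29 + 35)) = √(18 + 6) = √24 = 2*√6 ≈ 4.8990)
A + l(-4)/(70 - 66) = 2*√6 + ((⅐)*(-4)*(-3 - 4))/(70 - 66) = 2*√6 + ((⅐)*(-4)*(-7))/4 = 2*√6 + (¼)*4 = 2*√6 + 1 = 1 + 2*√6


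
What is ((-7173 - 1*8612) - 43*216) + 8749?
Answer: -16324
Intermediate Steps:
((-7173 - 1*8612) - 43*216) + 8749 = ((-7173 - 8612) - 9288) + 8749 = (-15785 - 9288) + 8749 = -25073 + 8749 = -16324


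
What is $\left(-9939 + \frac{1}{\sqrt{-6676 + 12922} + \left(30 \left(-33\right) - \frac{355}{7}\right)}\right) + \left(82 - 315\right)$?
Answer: $- \frac{536727370407}{52765171} - \frac{147 \sqrt{694}}{52765171} \approx -10172.0$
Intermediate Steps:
$\left(-9939 + \frac{1}{\sqrt{-6676 + 12922} + \left(30 \left(-33\right) - \frac{355}{7}\right)}\right) + \left(82 - 315\right) = \left(-9939 + \frac{1}{\sqrt{6246} - \frac{7285}{7}}\right) + \left(82 - 315\right) = \left(-9939 + \frac{1}{3 \sqrt{694} + \left(-990 + \left(\left(\frac{9}{7} - 12\right) - 40\right)\right)}\right) - 233 = \left(-9939 + \frac{1}{3 \sqrt{694} - \frac{7285}{7}}\right) - 233 = \left(-9939 + \frac{1}{- \frac{7285}{7} + 3 \sqrt{694}}\right) - 233 = -10172 + \frac{1}{- \frac{7285}{7} + 3 \sqrt{694}}$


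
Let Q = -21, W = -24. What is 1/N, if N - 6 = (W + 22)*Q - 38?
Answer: ⅒ ≈ 0.10000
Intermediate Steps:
N = 10 (N = 6 + ((-24 + 22)*(-21) - 38) = 6 + (-2*(-21) - 38) = 6 + (42 - 38) = 6 + 4 = 10)
1/N = 1/10 = ⅒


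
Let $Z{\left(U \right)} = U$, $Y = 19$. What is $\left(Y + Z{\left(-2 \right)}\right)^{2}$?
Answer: $289$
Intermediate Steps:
$\left(Y + Z{\left(-2 \right)}\right)^{2} = \left(19 - 2\right)^{2} = 17^{2} = 289$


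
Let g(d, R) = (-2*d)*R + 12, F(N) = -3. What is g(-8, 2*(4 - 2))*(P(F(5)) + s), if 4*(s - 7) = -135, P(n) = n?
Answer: -2261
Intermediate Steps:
g(d, R) = 12 - 2*R*d (g(d, R) = -2*R*d + 12 = 12 - 2*R*d)
s = -107/4 (s = 7 + (1/4)*(-135) = 7 - 135/4 = -107/4 ≈ -26.750)
g(-8, 2*(4 - 2))*(P(F(5)) + s) = (12 - 2*2*(4 - 2)*(-8))*(-3 - 107/4) = (12 - 2*2*2*(-8))*(-119/4) = (12 - 2*4*(-8))*(-119/4) = (12 + 64)*(-119/4) = 76*(-119/4) = -2261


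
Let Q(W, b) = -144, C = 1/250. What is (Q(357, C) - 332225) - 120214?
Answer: -452583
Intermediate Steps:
C = 1/250 ≈ 0.0040000
(Q(357, C) - 332225) - 120214 = (-144 - 332225) - 120214 = -332369 - 120214 = -452583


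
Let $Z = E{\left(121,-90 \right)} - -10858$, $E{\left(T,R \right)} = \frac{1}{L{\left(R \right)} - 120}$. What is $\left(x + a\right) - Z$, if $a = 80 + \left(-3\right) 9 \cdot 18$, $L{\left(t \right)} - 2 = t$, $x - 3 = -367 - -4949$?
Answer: $- \frac{1389231}{208} \approx -6679.0$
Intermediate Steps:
$x = 4585$ ($x = 3 - -4582 = 3 + \left(-367 + 4949\right) = 3 + 4582 = 4585$)
$L{\left(t \right)} = 2 + t$
$E{\left(T,R \right)} = \frac{1}{-118 + R}$ ($E{\left(T,R \right)} = \frac{1}{\left(2 + R\right) - 120} = \frac{1}{-118 + R}$)
$a = -406$ ($a = 80 - 486 = -406$)
$Z = \frac{2258463}{208}$ ($Z = \frac{1}{-118 - 90} - -10858 = \frac{1}{-208} + 10858 = - \frac{1}{208} + 10858 = \frac{2258463}{208} \approx 10858.0$)
$\left(x + a\right) - Z = \left(4585 - 406\right) - \frac{2258463}{208} = 4179 - \frac{2258463}{208} = - \frac{1389231}{208}$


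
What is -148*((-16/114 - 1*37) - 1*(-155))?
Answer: -994264/57 ≈ -17443.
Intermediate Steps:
-148*((-16/114 - 1*37) - 1*(-155)) = -148*((-16*1/114 - 37) + 155) = -148*((-8/57 - 37) + 155) = -148*(-2117/57 + 155) = -148*6718/57 = -994264/57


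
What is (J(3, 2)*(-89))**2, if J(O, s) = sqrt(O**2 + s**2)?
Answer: 102973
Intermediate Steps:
(J(3, 2)*(-89))**2 = (sqrt(3**2 + 2**2)*(-89))**2 = (sqrt(9 + 4)*(-89))**2 = (sqrt(13)*(-89))**2 = (-89*sqrt(13))**2 = 102973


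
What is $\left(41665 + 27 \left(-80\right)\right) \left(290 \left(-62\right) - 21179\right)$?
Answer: $-1546976295$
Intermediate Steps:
$\left(41665 + 27 \left(-80\right)\right) \left(290 \left(-62\right) - 21179\right) = \left(41665 - 2160\right) \left(-17980 - 21179\right) = 39505 \left(-39159\right) = -1546976295$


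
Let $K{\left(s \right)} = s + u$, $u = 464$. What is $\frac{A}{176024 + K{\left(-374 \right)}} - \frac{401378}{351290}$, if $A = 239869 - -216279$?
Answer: $\frac{22387986457}{15466771765} \approx 1.4475$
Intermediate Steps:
$A = 456148$ ($A = 239869 + 216279 = 456148$)
$K{\left(s \right)} = 464 + s$ ($K{\left(s \right)} = s + 464 = 464 + s$)
$\frac{A}{176024 + K{\left(-374 \right)}} - \frac{401378}{351290} = \frac{456148}{176024 + \left(464 - 374\right)} - \frac{401378}{351290} = \frac{456148}{176024 + 90} - \frac{200689}{175645} = \frac{456148}{176114} - \frac{200689}{175645} = 456148 \cdot \frac{1}{176114} - \frac{200689}{175645} = \frac{228074}{88057} - \frac{200689}{175645} = \frac{22387986457}{15466771765}$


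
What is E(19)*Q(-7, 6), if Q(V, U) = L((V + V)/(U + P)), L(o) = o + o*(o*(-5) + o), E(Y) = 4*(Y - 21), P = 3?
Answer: 7280/81 ≈ 89.877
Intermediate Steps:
E(Y) = -84 + 4*Y (E(Y) = 4*(-21 + Y) = -84 + 4*Y)
L(o) = o - 4*o² (L(o) = o + o*(-5*o + o) = o + o*(-4*o) = o - 4*o²)
Q(V, U) = 2*V*(1 - 8*V/(3 + U))/(3 + U) (Q(V, U) = ((V + V)/(U + 3))*(1 - 4*(V + V)/(U + 3)) = ((2*V)/(3 + U))*(1 - 4*2*V/(3 + U)) = (2*V/(3 + U))*(1 - 8*V/(3 + U)) = 2*V*(1 - 8*V/(3 + U))/(3 + U))
E(19)*Q(-7, 6) = (-84 + 4*19)*(2*(-7)*(3 + 6 - 8*(-7))/(3 + 6)²) = (-84 + 76)*(2*(-7)*(3 + 6 + 56)/9²) = -16*(-7)*65/81 = -8*(-910/81) = 7280/81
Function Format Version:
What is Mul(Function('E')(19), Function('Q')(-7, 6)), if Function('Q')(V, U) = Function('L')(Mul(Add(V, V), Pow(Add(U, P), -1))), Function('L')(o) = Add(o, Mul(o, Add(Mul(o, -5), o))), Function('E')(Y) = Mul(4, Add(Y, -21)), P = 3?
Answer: Rational(7280, 81) ≈ 89.877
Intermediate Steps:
Function('E')(Y) = Add(-84, Mul(4, Y)) (Function('E')(Y) = Mul(4, Add(-21, Y)) = Add(-84, Mul(4, Y)))
Function('L')(o) = Add(o, Mul(-4, Pow(o, 2))) (Function('L')(o) = Add(o, Mul(o, Add(Mul(-5, o), o))) = Add(o, Mul(o, Mul(-4, o))) = Add(o, Mul(-4, Pow(o, 2))))
Function('Q')(V, U) = Mul(2, V, Pow(Add(3, U), -1), Add(1, Mul(-8, V, Pow(Add(3, U), -1)))) (Function('Q')(V, U) = Mul(Mul(Add(V, V), Pow(Add(U, 3), -1)), Add(1, Mul(-4, Mul(Add(V, V), Pow(Add(U, 3), -1))))) = Mul(Mul(Mul(2, V), Pow(Add(3, U), -1)), Add(1, Mul(-4, Mul(Mul(2, V), Pow(Add(3, U), -1))))) = Mul(Mul(2, V, Pow(Add(3, U), -1)), Add(1, Mul(-4, Mul(2, V, Pow(Add(3, U), -1))))) = Mul(Mul(2, V, Pow(Add(3, U), -1)), Add(1, Mul(-8, V, Pow(Add(3, U), -1)))) = Mul(2, V, Pow(Add(3, U), -1), Add(1, Mul(-8, V, Pow(Add(3, U), -1)))))
Mul(Function('E')(19), Function('Q')(-7, 6)) = Mul(Add(-84, Mul(4, 19)), Mul(2, -7, Pow(Add(3, 6), -2), Add(3, 6, Mul(-8, -7)))) = Mul(Add(-84, 76), Mul(2, -7, Pow(9, -2), Add(3, 6, 56))) = Mul(-8, Mul(2, -7, Rational(1, 81), 65)) = Mul(-8, Rational(-910, 81)) = Rational(7280, 81)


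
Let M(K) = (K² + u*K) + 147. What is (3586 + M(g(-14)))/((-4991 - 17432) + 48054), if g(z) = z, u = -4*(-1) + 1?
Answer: 3859/25631 ≈ 0.15056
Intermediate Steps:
u = 5 (u = 4 + 1 = 5)
M(K) = 147 + K² + 5*K (M(K) = (K² + 5*K) + 147 = 147 + K² + 5*K)
(3586 + M(g(-14)))/((-4991 - 17432) + 48054) = (3586 + (147 + (-14)² + 5*(-14)))/((-4991 - 17432) + 48054) = (3586 + (147 + 196 - 70))/(-22423 + 48054) = (3586 + 273)/25631 = 3859*(1/25631) = 3859/25631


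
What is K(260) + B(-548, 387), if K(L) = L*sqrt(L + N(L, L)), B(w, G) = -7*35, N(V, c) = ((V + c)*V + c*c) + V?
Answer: -245 + 520*sqrt(50830) ≈ 1.1699e+5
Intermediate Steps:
N(V, c) = V + c**2 + V*(V + c) (N(V, c) = (V*(V + c) + c**2) + V = (c**2 + V*(V + c)) + V = V + c**2 + V*(V + c))
B(w, G) = -245
K(L) = L*sqrt(2*L + 3*L**2) (K(L) = L*sqrt(L + (L + L**2 + L**2 + L*L)) = L*sqrt(L + (L + L**2 + L**2 + L**2)) = L*sqrt(L + (L + 3*L**2)) = L*sqrt(2*L + 3*L**2))
K(260) + B(-548, 387) = 260*sqrt(260*(2 + 3*260)) - 245 = 260*sqrt(260*(2 + 780)) - 245 = 260*sqrt(260*782) - 245 = 260*sqrt(203320) - 245 = 260*(2*sqrt(50830)) - 245 = 520*sqrt(50830) - 245 = -245 + 520*sqrt(50830)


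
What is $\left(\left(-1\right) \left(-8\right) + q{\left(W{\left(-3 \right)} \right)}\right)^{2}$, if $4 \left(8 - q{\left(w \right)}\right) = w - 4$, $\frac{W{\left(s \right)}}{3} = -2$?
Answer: $\frac{1369}{4} \approx 342.25$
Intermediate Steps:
$W{\left(s \right)} = -6$ ($W{\left(s \right)} = 3 \left(-2\right) = -6$)
$q{\left(w \right)} = 9 - \frac{w}{4}$ ($q{\left(w \right)} = 8 - \frac{w - 4}{4} = 8 - \frac{-4 + w}{4} = 8 - \left(-1 + \frac{w}{4}\right) = 9 - \frac{w}{4}$)
$\left(\left(-1\right) \left(-8\right) + q{\left(W{\left(-3 \right)} \right)}\right)^{2} = \left(\left(-1\right) \left(-8\right) + \left(9 - - \frac{3}{2}\right)\right)^{2} = \left(8 + \left(9 + \frac{3}{2}\right)\right)^{2} = \left(8 + \frac{21}{2}\right)^{2} = \left(\frac{37}{2}\right)^{2} = \frac{1369}{4}$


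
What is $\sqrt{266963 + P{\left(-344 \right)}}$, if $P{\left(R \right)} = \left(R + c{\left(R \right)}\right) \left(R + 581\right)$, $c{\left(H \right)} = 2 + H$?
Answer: $\sqrt{104381} \approx 323.08$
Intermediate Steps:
$P{\left(R \right)} = \left(2 + 2 R\right) \left(581 + R\right)$ ($P{\left(R \right)} = \left(R + \left(2 + R\right)\right) \left(R + 581\right) = \left(2 + 2 R\right) \left(581 + R\right)$)
$\sqrt{266963 + P{\left(-344 \right)}} = \sqrt{266963 + \left(1162 + 2 \left(-344\right)^{2} + 1164 \left(-344\right)\right)} = \sqrt{266963 + \left(1162 + 2 \cdot 118336 - 400416\right)} = \sqrt{266963 + \left(1162 + 236672 - 400416\right)} = \sqrt{266963 - 162582} = \sqrt{104381}$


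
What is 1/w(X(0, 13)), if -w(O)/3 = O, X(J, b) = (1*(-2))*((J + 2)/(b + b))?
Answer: 13/6 ≈ 2.1667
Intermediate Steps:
X(J, b) = -(2 + J)/b (X(J, b) = -2*(2 + J)/(2*b) = -2*(2 + J)*1/(2*b) = -(2 + J)/b)
w(O) = -3*O
1/w(X(0, 13)) = 1/(-3*(-2 - 1*0)/13) = 1/(-3*(-2 + 0)/13) = 1/(-3*(-2)/13) = 1/(-3*(-2/13)) = 1/(6/13) = 13/6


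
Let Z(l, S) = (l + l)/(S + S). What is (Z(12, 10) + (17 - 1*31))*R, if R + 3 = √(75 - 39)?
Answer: -192/5 ≈ -38.400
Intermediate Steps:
R = 3 (R = -3 + √(75 - 39) = -3 + √36 = -3 + 6 = 3)
Z(l, S) = l/S (Z(l, S) = (2*l)/((2*S)) = (2*l)*(1/(2*S)) = l/S)
(Z(12, 10) + (17 - 1*31))*R = (12/10 + (17 - 1*31))*3 = (12*(⅒) + (17 - 31))*3 = (6/5 - 14)*3 = -64/5*3 = -192/5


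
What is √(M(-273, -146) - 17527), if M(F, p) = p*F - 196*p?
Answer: √50947 ≈ 225.71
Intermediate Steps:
M(F, p) = -196*p + F*p (M(F, p) = F*p - 196*p = -196*p + F*p)
√(M(-273, -146) - 17527) = √(-146*(-196 - 273) - 17527) = √(-146*(-469) - 17527) = √(68474 - 17527) = √50947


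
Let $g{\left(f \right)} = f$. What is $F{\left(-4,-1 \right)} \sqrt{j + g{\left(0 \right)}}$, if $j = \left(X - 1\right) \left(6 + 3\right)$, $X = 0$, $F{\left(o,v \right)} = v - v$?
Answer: $0$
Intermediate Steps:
$F{\left(o,v \right)} = 0$
$j = -9$ ($j = \left(0 - 1\right) \left(6 + 3\right) = \left(-1\right) 9 = -9$)
$F{\left(-4,-1 \right)} \sqrt{j + g{\left(0 \right)}} = 0 \sqrt{-9 + 0} = 0 \sqrt{-9} = 0 \cdot 3 i = 0$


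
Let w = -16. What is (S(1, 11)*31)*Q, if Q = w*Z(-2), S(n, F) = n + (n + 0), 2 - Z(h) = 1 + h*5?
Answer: -10912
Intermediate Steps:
Z(h) = 1 - 5*h (Z(h) = 2 - (1 + h*5) = 2 - (1 + 5*h) = 2 + (-1 - 5*h) = 1 - 5*h)
S(n, F) = 2*n (S(n, F) = n + n = 2*n)
Q = -176 (Q = -16*(1 - 5*(-2)) = -16*(1 + 10) = -16*11 = -176)
(S(1, 11)*31)*Q = ((2*1)*31)*(-176) = (2*31)*(-176) = 62*(-176) = -10912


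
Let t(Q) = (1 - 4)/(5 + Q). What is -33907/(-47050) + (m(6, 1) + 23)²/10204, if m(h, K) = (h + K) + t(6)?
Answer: 23447719919/29045941100 ≈ 0.80726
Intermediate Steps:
t(Q) = -3/(5 + Q)
m(h, K) = -3/11 + K + h (m(h, K) = (h + K) - 3/(5 + 6) = (K + h) - 3/11 = -3/11 + K + h)
-33907/(-47050) + (m(6, 1) + 23)²/10204 = -33907/(-47050) + ((-3/11 + 1 + 6) + 23)²/10204 = -33907*(-1/47050) + (74/11 + 23)²*(1/10204) = 33907/47050 + (327/11)²*(1/10204) = 33907/47050 + (106929/121)*(1/10204) = 33907/47050 + 106929/1234684 = 23447719919/29045941100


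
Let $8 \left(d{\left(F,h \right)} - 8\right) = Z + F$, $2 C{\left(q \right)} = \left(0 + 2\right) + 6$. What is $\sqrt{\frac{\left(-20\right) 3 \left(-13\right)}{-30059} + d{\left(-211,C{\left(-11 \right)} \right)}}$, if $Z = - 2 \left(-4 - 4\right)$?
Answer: $\frac{i \sqrt{237103528342}}{120236} \approx 4.0498 i$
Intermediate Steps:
$C{\left(q \right)} = 4$ ($C{\left(q \right)} = \frac{\left(0 + 2\right) + 6}{2} = \frac{2 + 6}{2} = \frac{1}{2} \cdot 8 = 4$)
$Z = 16$ ($Z = \left(-2\right) \left(-8\right) = 16$)
$d{\left(F,h \right)} = 10 + \frac{F}{8}$ ($d{\left(F,h \right)} = 8 + \frac{16 + F}{8} = 8 + \left(2 + \frac{F}{8}\right) = 10 + \frac{F}{8}$)
$\sqrt{\frac{\left(-20\right) 3 \left(-13\right)}{-30059} + d{\left(-211,C{\left(-11 \right)} \right)}} = \sqrt{\frac{\left(-20\right) 3 \left(-13\right)}{-30059} + \left(10 + \frac{1}{8} \left(-211\right)\right)} = \sqrt{\left(-60\right) \left(-13\right) \left(- \frac{1}{30059}\right) + \left(10 - \frac{211}{8}\right)} = \sqrt{780 \left(- \frac{1}{30059}\right) - \frac{131}{8}} = \sqrt{- \frac{780}{30059} - \frac{131}{8}} = \sqrt{- \frac{3943969}{240472}} = \frac{i \sqrt{237103528342}}{120236}$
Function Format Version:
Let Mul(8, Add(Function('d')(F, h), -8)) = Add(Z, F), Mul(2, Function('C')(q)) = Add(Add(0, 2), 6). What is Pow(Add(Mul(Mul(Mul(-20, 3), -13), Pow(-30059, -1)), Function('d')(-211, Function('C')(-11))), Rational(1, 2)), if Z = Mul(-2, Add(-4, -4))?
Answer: Mul(Rational(1, 120236), I, Pow(237103528342, Rational(1, 2))) ≈ Mul(4.0498, I)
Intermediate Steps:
Function('C')(q) = 4 (Function('C')(q) = Mul(Rational(1, 2), Add(Add(0, 2), 6)) = Mul(Rational(1, 2), Add(2, 6)) = Mul(Rational(1, 2), 8) = 4)
Z = 16 (Z = Mul(-2, -8) = 16)
Function('d')(F, h) = Add(10, Mul(Rational(1, 8), F)) (Function('d')(F, h) = Add(8, Mul(Rational(1, 8), Add(16, F))) = Add(8, Add(2, Mul(Rational(1, 8), F))) = Add(10, Mul(Rational(1, 8), F)))
Pow(Add(Mul(Mul(Mul(-20, 3), -13), Pow(-30059, -1)), Function('d')(-211, Function('C')(-11))), Rational(1, 2)) = Pow(Add(Mul(Mul(Mul(-20, 3), -13), Pow(-30059, -1)), Add(10, Mul(Rational(1, 8), -211))), Rational(1, 2)) = Pow(Add(Mul(Mul(-60, -13), Rational(-1, 30059)), Add(10, Rational(-211, 8))), Rational(1, 2)) = Pow(Add(Mul(780, Rational(-1, 30059)), Rational(-131, 8)), Rational(1, 2)) = Pow(Add(Rational(-780, 30059), Rational(-131, 8)), Rational(1, 2)) = Pow(Rational(-3943969, 240472), Rational(1, 2)) = Mul(Rational(1, 120236), I, Pow(237103528342, Rational(1, 2)))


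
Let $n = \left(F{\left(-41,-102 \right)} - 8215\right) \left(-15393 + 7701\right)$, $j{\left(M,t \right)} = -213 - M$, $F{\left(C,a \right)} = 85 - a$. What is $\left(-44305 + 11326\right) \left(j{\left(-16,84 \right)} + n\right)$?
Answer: $-2036492132241$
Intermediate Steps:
$n = 61751376$ ($n = \left(\left(85 - -102\right) - 8215\right) \left(-15393 + 7701\right) = \left(\left(85 + 102\right) - 8215\right) \left(-7692\right) = \left(187 - 8215\right) \left(-7692\right) = \left(-8028\right) \left(-7692\right) = 61751376$)
$\left(-44305 + 11326\right) \left(j{\left(-16,84 \right)} + n\right) = \left(-44305 + 11326\right) \left(\left(-213 - -16\right) + 61751376\right) = - 32979 \left(\left(-213 + 16\right) + 61751376\right) = - 32979 \left(-197 + 61751376\right) = \left(-32979\right) 61751179 = -2036492132241$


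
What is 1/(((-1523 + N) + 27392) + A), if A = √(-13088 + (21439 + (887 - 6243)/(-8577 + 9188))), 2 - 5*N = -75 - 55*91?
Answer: 10530115/283103086446 - 25*√2047555/283103086446 ≈ 3.7069e-5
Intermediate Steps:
N = 5082/5 (N = ⅖ - (-75 - 55*91)/5 = ⅖ - (-75 - 5005)/5 = ⅖ - ⅕*(-5080) = ⅖ + 1016 = 5082/5 ≈ 1016.4)
A = 3*√2047555/47 (A = √(-13088 + (21439 - 5356/611)) = √(-13088 + (21439 - 5356*1/611)) = √(-13088 + (21439 - 412/47)) = √(-13088 + 1007221/47) = √(392085/47) = 3*√2047555/47 ≈ 91.336)
1/(((-1523 + N) + 27392) + A) = 1/(((-1523 + 5082/5) + 27392) + 3*√2047555/47) = 1/((-2533/5 + 27392) + 3*√2047555/47) = 1/(134427/5 + 3*√2047555/47)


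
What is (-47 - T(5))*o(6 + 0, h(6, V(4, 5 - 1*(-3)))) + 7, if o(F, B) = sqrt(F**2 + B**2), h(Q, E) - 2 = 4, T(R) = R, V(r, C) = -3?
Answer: 7 - 312*sqrt(2) ≈ -434.23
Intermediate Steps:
h(Q, E) = 6 (h(Q, E) = 2 + 4 = 6)
o(F, B) = sqrt(B**2 + F**2)
(-47 - T(5))*o(6 + 0, h(6, V(4, 5 - 1*(-3)))) + 7 = (-47 - 1*5)*sqrt(6**2 + (6 + 0)**2) + 7 = (-47 - 5)*sqrt(36 + 6**2) + 7 = -52*sqrt(36 + 36) + 7 = -312*sqrt(2) + 7 = 7 - 312*sqrt(2)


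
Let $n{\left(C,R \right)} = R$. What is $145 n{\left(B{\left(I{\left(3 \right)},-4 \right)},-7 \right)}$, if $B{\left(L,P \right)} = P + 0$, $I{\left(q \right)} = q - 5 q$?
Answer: $-1015$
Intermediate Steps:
$I{\left(q \right)} = - 4 q$
$B{\left(L,P \right)} = P$
$145 n{\left(B{\left(I{\left(3 \right)},-4 \right)},-7 \right)} = 145 \left(-7\right) = -1015$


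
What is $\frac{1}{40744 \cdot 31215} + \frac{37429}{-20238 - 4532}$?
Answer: $- \frac{4760309897407}{3150307948920} \approx -1.5111$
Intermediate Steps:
$\frac{1}{40744 \cdot 31215} + \frac{37429}{-20238 - 4532} = \frac{1}{40744} \cdot \frac{1}{31215} + \frac{37429}{-24770} = \frac{1}{1271823960} + 37429 \left(- \frac{1}{24770}\right) = \frac{1}{1271823960} - \frac{37429}{24770} = - \frac{4760309897407}{3150307948920}$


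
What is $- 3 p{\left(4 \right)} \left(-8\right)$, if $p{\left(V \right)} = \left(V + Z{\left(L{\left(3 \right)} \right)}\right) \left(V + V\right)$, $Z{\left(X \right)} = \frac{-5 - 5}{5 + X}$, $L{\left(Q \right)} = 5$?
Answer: $576$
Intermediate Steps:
$Z{\left(X \right)} = - \frac{10}{5 + X}$
$p{\left(V \right)} = 2 V \left(-1 + V\right)$ ($p{\left(V \right)} = \left(V - \frac{10}{5 + 5}\right) \left(V + V\right) = \left(V - \frac{10}{10}\right) 2 V = \left(V - 1\right) 2 V = \left(-1 + V\right) 2 V = 2 V \left(-1 + V\right)$)
$- 3 p{\left(4 \right)} \left(-8\right) = - 3 \cdot 2 \cdot 4 \left(-1 + 4\right) \left(-8\right) = - 3 \cdot 2 \cdot 4 \cdot 3 \left(-8\right) = \left(-3\right) 24 \left(-8\right) = \left(-72\right) \left(-8\right) = 576$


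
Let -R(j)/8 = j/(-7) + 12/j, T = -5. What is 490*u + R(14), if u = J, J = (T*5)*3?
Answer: -257186/7 ≈ -36741.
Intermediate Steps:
J = -75 (J = -5*5*3 = -25*3 = -75)
u = -75
R(j) = -96/j + 8*j/7 (R(j) = -8*(j/(-7) + 12/j) = -8*(j*(-1/7) + 12/j) = -8*(-j/7 + 12/j) = -8*(12/j - j/7) = -96/j + 8*j/7)
490*u + R(14) = 490*(-75) + (-96/14 + (8/7)*14) = -36750 + (-96*1/14 + 16) = -36750 + (-48/7 + 16) = -36750 + 64/7 = -257186/7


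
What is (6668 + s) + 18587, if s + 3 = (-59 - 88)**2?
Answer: 46861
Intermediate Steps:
s = 21606 (s = -3 + (-59 - 88)**2 = -3 + (-147)**2 = -3 + 21609 = 21606)
(6668 + s) + 18587 = (6668 + 21606) + 18587 = 28274 + 18587 = 46861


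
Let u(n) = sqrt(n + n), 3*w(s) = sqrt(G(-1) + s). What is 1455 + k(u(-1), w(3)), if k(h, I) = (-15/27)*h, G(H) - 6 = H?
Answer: 1455 - 5*I*sqrt(2)/9 ≈ 1455.0 - 0.78567*I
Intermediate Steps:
G(H) = 6 + H
w(s) = sqrt(5 + s)/3 (w(s) = sqrt((6 - 1) + s)/3 = sqrt(5 + s)/3)
u(n) = sqrt(2)*sqrt(n) (u(n) = sqrt(2*n) = sqrt(2)*sqrt(n))
k(h, I) = -5*h/9 (k(h, I) = (-15*1/27)*h = -5*h/9)
1455 + k(u(-1), w(3)) = 1455 - 5*sqrt(2)*sqrt(-1)/9 = 1455 - 5*sqrt(2)*I/9 = 1455 - 5*I*sqrt(2)/9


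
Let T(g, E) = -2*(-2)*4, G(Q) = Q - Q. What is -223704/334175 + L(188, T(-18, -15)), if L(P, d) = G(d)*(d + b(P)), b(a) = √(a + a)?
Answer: -223704/334175 ≈ -0.66942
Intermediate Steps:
G(Q) = 0
b(a) = √2*√a (b(a) = √(2*a) = √2*√a)
T(g, E) = 16 (T(g, E) = 4*4 = 16)
L(P, d) = 0 (L(P, d) = 0*(d + √2*√P) = 0)
-223704/334175 + L(188, T(-18, -15)) = -223704/334175 + 0 = -223704/334175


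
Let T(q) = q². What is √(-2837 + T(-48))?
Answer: I*√533 ≈ 23.087*I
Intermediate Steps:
√(-2837 + T(-48)) = √(-2837 + (-48)²) = √(-2837 + 2304) = √(-533) = I*√533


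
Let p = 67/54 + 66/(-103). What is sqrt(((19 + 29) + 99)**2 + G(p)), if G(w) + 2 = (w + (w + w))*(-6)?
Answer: sqrt(2062026834)/309 ≈ 146.96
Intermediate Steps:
p = 3337/5562 (p = 67*(1/54) + 66*(-1/103) = 67/54 - 66/103 = 3337/5562 ≈ 0.59996)
G(w) = -2 - 18*w (G(w) = -2 + (w + (w + w))*(-6) = -2 + (w + 2*w)*(-6) = -2 + (3*w)*(-6) = -2 - 18*w)
sqrt(((19 + 29) + 99)**2 + G(p)) = sqrt(((19 + 29) + 99)**2 + (-2 - 18*3337/5562)) = sqrt((48 + 99)**2 + (-2 - 3337/309)) = sqrt(147**2 - 3955/309) = sqrt(21609 - 3955/309) = sqrt(6673226/309) = sqrt(2062026834)/309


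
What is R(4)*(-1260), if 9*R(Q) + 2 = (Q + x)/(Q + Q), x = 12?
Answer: 0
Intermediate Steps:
R(Q) = -2/9 + (12 + Q)/(18*Q) (R(Q) = -2/9 + ((Q + 12)/(Q + Q))/9 = -2/9 + ((12 + Q)/((2*Q)))/9 = -2/9 + ((12 + Q)*(1/(2*Q)))/9 = -2/9 + ((12 + Q)/(2*Q))/9 = -2/9 + (12 + Q)/(18*Q))
R(4)*(-1260) = ((⅙)*(4 - 1*4)/4)*(-1260) = ((⅙)*(¼)*(4 - 4))*(-1260) = ((⅙)*(¼)*0)*(-1260) = 0*(-1260) = 0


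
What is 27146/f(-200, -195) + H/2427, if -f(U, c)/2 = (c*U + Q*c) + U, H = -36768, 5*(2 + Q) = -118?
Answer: -78242187/5061104 ≈ -15.460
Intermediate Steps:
Q = -128/5 (Q = -2 + (⅕)*(-118) = -2 - 118/5 = -128/5 ≈ -25.600)
f(U, c) = -2*U + 256*c/5 - 2*U*c (f(U, c) = -2*((c*U - 128*c/5) + U) = -2*((U*c - 128*c/5) + U) = -2*((-128*c/5 + U*c) + U) = -2*(U - 128*c/5 + U*c) = -2*U + 256*c/5 - 2*U*c)
27146/f(-200, -195) + H/2427 = 27146/(-2*(-200) + (256/5)*(-195) - 2*(-200)*(-195)) - 36768/2427 = 27146/(400 - 9984 - 78000) - 36768*1/2427 = 27146/(-87584) - 12256/809 = 27146*(-1/87584) - 12256/809 = -1939/6256 - 12256/809 = -78242187/5061104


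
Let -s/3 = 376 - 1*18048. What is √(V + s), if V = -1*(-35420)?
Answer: 2*√22109 ≈ 297.38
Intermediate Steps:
s = 53016 (s = -3*(376 - 1*18048) = -3*(376 - 18048) = -3*(-17672) = 53016)
V = 35420
√(V + s) = √(35420 + 53016) = √88436 = 2*√22109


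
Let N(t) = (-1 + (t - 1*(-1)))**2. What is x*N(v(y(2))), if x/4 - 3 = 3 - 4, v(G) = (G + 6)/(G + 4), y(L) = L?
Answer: 128/9 ≈ 14.222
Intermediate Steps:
v(G) = (6 + G)/(4 + G)
x = 8 (x = 12 + 4*(3 - 4) = 12 + 4*(-1) = 12 - 4 = 8)
N(t) = t**2 (N(t) = (-1 + (t + 1))**2 = (-1 + (1 + t))**2 = t**2)
x*N(v(y(2))) = 8*((6 + 2)/(4 + 2))**2 = 8*(8/6)**2 = 8*((1/6)*8)**2 = 8*(4/3)**2 = 8*(16/9) = 128/9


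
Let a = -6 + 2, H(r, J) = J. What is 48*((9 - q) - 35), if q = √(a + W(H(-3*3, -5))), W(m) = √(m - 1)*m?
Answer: -1248 - 48*√(-4 - 5*I*√6) ≈ -1349.2 + 139.47*I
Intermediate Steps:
a = -4
W(m) = m*√(-1 + m) (W(m) = √(-1 + m)*m = m*√(-1 + m))
q = √(-4 - 5*I*√6) (q = √(-4 - 5*√(-1 - 5)) = √(-4 - 5*I*√6) ≈ 2.1076 - 2.9055*I)
48*((9 - q) - 35) = 48*((9 - √(-4 - 5*I*√6)) - 35) = 48*(-26 - √(-4 - 5*I*√6)) = -1248 - 48*√(-4 - 5*I*√6)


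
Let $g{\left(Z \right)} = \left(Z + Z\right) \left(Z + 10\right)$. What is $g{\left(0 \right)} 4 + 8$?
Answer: $8$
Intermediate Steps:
$g{\left(Z \right)} = 2 Z \left(10 + Z\right)$
$g{\left(0 \right)} 4 + 8 = 2 \cdot 0 \left(10 + 0\right) 4 + 8 = 2 \cdot 0 \cdot 10 \cdot 4 + 8 = 0 \cdot 4 + 8 = 0 + 8 = 8$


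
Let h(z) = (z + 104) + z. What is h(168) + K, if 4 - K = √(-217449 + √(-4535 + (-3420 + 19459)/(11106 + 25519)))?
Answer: 444 - 5^(¼)*293^(¾)*√(-1087245*√1465 + 8*I*√2594974)/1465 ≈ 443.93 - 466.31*I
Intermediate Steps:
h(z) = 104 + 2*z (h(z) = (104 + z) + z = 104 + 2*z)
K = 4 - √(-217449 + 8*I*√3801636910/7325) (K = 4 - √(-217449 + √(-4535 + (-3420 + 19459)/(11106 + 25519))) = 4 - √(-217449 + √(-4535 + 16039/36625)) = 4 - √(-217449 + √(-166078336/36625)) = 4 - √(-217449 + 8*I*√3801636910/7325) ≈ 3.9278 - 466.31*I)
h(168) + K = (104 + 2*168) + (4 - 5^(¼)*293^(¾)*√(-1087245*√1465 + 8*I*√2594974)/1465) = (104 + 336) + (4 - 5^(¼)*293^(¾)*√(-1087245*√1465 + 8*I*√2594974)/1465) = 440 + (4 - 5^(¼)*293^(¾)*√(-1087245*√1465 + 8*I*√2594974)/1465) = 444 - 5^(¼)*293^(¾)*√(-1087245*√1465 + 8*I*√2594974)/1465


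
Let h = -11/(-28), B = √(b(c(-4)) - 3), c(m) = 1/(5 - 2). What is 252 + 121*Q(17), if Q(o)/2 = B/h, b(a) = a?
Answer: 252 + 1232*I*√6/3 ≈ 252.0 + 1005.9*I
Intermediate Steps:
c(m) = ⅓ (c(m) = 1/3 = ⅓)
B = 2*I*√6/3 (B = √(⅓ - 3) = √(-8/3) = 2*I*√6/3 ≈ 1.633*I)
h = 11/28 (h = -11*(-1/28) = 11/28 ≈ 0.39286)
Q(o) = 112*I*√6/33 (Q(o) = 2*((2*I*√6/3)/(11/28)) = 2*((2*I*√6/3)*(28/11)) = 2*(56*I*√6/33) = 112*I*√6/33)
252 + 121*Q(17) = 252 + 121*(112*I*√6/33) = 252 + 1232*I*√6/3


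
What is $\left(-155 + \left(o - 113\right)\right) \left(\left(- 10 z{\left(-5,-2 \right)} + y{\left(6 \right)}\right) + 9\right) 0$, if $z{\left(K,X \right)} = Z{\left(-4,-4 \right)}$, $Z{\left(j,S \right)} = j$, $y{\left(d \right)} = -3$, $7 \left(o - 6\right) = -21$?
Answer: $0$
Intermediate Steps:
$o = 3$ ($o = 6 + \frac{1}{7} \left(-21\right) = 6 - 3 = 3$)
$z{\left(K,X \right)} = -4$
$\left(-155 + \left(o - 113\right)\right) \left(\left(- 10 z{\left(-5,-2 \right)} + y{\left(6 \right)}\right) + 9\right) 0 = \left(-155 + \left(3 - 113\right)\right) \left(\left(\left(-10\right) \left(-4\right) - 3\right) + 9\right) 0 = \left(-155 + \left(3 - 113\right)\right) \left(\left(40 - 3\right) + 9\right) 0 = \left(-155 - 110\right) \left(37 + 9\right) 0 = \left(-265\right) 46 \cdot 0 = \left(-12190\right) 0 = 0$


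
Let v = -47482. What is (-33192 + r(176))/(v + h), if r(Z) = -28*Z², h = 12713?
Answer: 900520/34769 ≈ 25.900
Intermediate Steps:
(-33192 + r(176))/(v + h) = (-33192 - 28*176²)/(-47482 + 12713) = (-33192 - 28*30976)/(-34769) = (-33192 - 867328)*(-1/34769) = -900520*(-1/34769) = 900520/34769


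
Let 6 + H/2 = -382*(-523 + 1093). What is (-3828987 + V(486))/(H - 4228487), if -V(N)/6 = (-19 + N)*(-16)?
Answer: 3784155/4663979 ≈ 0.81136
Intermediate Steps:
H = -435492 (H = -12 + 2*(-382*(-523 + 1093)) = -12 + 2*(-382*570) = -12 + 2*(-217740) = -12 - 435480 = -435492)
V(N) = -1824 + 96*N (V(N) = -6*(-19 + N)*(-16) = -6*(304 - 16*N) = -1824 + 96*N)
(-3828987 + V(486))/(H - 4228487) = (-3828987 + (-1824 + 96*486))/(-435492 - 4228487) = (-3828987 + (-1824 + 46656))/(-4663979) = (-3828987 + 44832)*(-1/4663979) = -3784155*(-1/4663979) = 3784155/4663979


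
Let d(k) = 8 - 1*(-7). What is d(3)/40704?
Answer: 5/13568 ≈ 0.00036851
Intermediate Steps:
d(k) = 15 (d(k) = 8 + 7 = 15)
d(3)/40704 = 15/40704 = 15*(1/40704) = 5/13568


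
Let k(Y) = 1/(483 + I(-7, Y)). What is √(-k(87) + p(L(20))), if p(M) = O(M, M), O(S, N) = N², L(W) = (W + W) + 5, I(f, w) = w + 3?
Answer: 2*√166216413/573 ≈ 45.000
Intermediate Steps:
I(f, w) = 3 + w
L(W) = 5 + 2*W (L(W) = 2*W + 5 = 5 + 2*W)
k(Y) = 1/(486 + Y) (k(Y) = 1/(483 + (3 + Y)) = 1/(486 + Y))
p(M) = M²
√(-k(87) + p(L(20))) = √(-1/(486 + 87) + (5 + 2*20)²) = √(-1/573 + (5 + 40)²) = √(-1*1/573 + 45²) = √(-1/573 + 2025) = √(1160324/573) = 2*√166216413/573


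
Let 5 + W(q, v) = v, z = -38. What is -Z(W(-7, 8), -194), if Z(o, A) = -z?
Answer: -38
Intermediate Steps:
W(q, v) = -5 + v
Z(o, A) = 38 (Z(o, A) = -1*(-38) = 38)
-Z(W(-7, 8), -194) = -1*38 = -38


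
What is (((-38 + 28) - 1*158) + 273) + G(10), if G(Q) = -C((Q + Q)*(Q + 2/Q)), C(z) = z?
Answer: -99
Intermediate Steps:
G(Q) = -2*Q*(Q + 2/Q) (G(Q) = -(Q + Q)*(Q + 2/Q) = -2*Q*(Q + 2/Q))
(((-38 + 28) - 1*158) + 273) + G(10) = (((-38 + 28) - 1*158) + 273) + (-4 - 2*10²) = ((-10 - 158) + 273) + (-4 - 2*100) = (-168 + 273) + (-4 - 200) = 105 - 204 = -99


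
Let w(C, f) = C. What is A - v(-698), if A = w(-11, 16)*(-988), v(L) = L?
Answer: 11566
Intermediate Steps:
A = 10868 (A = -11*(-988) = 10868)
A - v(-698) = 10868 - 1*(-698) = 10868 + 698 = 11566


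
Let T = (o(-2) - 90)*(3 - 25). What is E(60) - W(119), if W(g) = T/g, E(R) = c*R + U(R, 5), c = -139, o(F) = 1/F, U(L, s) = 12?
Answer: -993023/119 ≈ -8344.7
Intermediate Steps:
T = 1991 (T = (1/(-2) - 90)*(3 - 25) = (-½ - 90)*(-22) = -181/2*(-22) = 1991)
E(R) = 12 - 139*R (E(R) = -139*R + 12 = 12 - 139*R)
W(g) = 1991/g
E(60) - W(119) = (12 - 139*60) - 1991/119 = (12 - 8340) - 1991/119 = -8328 - 1*1991/119 = -8328 - 1991/119 = -993023/119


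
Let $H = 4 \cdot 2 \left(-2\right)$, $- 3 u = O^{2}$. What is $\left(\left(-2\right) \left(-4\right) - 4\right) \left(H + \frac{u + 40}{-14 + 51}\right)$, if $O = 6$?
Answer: $- \frac{2256}{37} \approx -60.973$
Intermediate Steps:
$u = -12$ ($u = - \frac{6^{2}}{3} = \left(- \frac{1}{3}\right) 36 = -12$)
$H = -16$ ($H = 8 \left(-2\right) = -16$)
$\left(\left(-2\right) \left(-4\right) - 4\right) \left(H + \frac{u + 40}{-14 + 51}\right) = \left(\left(-2\right) \left(-4\right) - 4\right) \left(-16 + \frac{-12 + 40}{-14 + 51}\right) = \left(8 - 4\right) \left(-16 + \frac{28}{37}\right) = 4 \left(-16 + 28 \cdot \frac{1}{37}\right) = 4 \left(-16 + \frac{28}{37}\right) = 4 \left(- \frac{564}{37}\right) = - \frac{2256}{37}$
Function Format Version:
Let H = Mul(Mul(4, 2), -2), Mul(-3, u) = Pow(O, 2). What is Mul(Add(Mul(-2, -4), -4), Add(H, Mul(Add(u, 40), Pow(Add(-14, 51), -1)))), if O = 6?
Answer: Rational(-2256, 37) ≈ -60.973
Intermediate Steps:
u = -12 (u = Mul(Rational(-1, 3), Pow(6, 2)) = Mul(Rational(-1, 3), 36) = -12)
H = -16 (H = Mul(8, -2) = -16)
Mul(Add(Mul(-2, -4), -4), Add(H, Mul(Add(u, 40), Pow(Add(-14, 51), -1)))) = Mul(Add(Mul(-2, -4), -4), Add(-16, Mul(Add(-12, 40), Pow(Add(-14, 51), -1)))) = Mul(Add(8, -4), Add(-16, Mul(28, Pow(37, -1)))) = Mul(4, Add(-16, Mul(28, Rational(1, 37)))) = Mul(4, Add(-16, Rational(28, 37))) = Mul(4, Rational(-564, 37)) = Rational(-2256, 37)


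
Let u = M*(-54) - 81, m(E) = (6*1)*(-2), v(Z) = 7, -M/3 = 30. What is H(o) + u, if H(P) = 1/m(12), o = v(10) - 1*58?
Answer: 57347/12 ≈ 4778.9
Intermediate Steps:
M = -90 (M = -3*30 = -90)
o = -51 (o = 7 - 1*58 = 7 - 58 = -51)
m(E) = -12 (m(E) = 6*(-2) = -12)
H(P) = -1/12 (H(P) = 1/(-12) = -1/12)
u = 4779 (u = -90*(-54) - 81 = 4860 - 81 = 4779)
H(o) + u = -1/12 + 4779 = 57347/12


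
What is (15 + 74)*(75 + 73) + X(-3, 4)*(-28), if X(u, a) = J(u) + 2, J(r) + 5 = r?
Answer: 13340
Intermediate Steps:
J(r) = -5 + r
X(u, a) = -3 + u (X(u, a) = (-5 + u) + 2 = -3 + u)
(15 + 74)*(75 + 73) + X(-3, 4)*(-28) = (15 + 74)*(75 + 73) + (-3 - 3)*(-28) = 89*148 - 6*(-28) = 13172 + 168 = 13340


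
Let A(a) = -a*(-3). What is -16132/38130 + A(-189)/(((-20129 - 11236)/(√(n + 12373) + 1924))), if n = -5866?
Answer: 11135594/324105 + 189*√723/3485 ≈ 35.816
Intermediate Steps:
A(a) = 3*a
-16132/38130 + A(-189)/(((-20129 - 11236)/(√(n + 12373) + 1924))) = -16132/38130 + (3*(-189))/(((-20129 - 11236)/(√(-5866 + 12373) + 1924))) = -16132*1/38130 - (-121212/3485 - 189*√723/3485) = -8066/19065 - (-121212/3485 - 189*√723/3485) = -8066/19065 - 567*(-1924/31365 - √723/10455) = -8066/19065 + (121212/3485 + 189*√723/3485) = 11135594/324105 + 189*√723/3485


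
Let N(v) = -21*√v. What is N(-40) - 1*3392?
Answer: -3392 - 42*I*√10 ≈ -3392.0 - 132.82*I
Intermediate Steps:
N(-40) - 1*3392 = -42*I*√10 - 1*3392 = -42*I*√10 - 3392 = -3392 - 42*I*√10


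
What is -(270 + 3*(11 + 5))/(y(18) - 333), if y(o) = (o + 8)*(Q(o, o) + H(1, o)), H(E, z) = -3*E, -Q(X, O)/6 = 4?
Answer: 106/345 ≈ 0.30725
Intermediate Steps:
Q(X, O) = -24 (Q(X, O) = -6*4 = -24)
y(o) = -216 - 27*o (y(o) = (o + 8)*(-24 - 3*1) = (8 + o)*(-24 - 3) = (8 + o)*(-27) = -216 - 27*o)
-(270 + 3*(11 + 5))/(y(18) - 333) = -(270 + 3*(11 + 5))/((-216 - 27*18) - 333) = -(270 + 3*16)/((-216 - 486) - 333) = -(270 + 48)/(-702 - 333) = -318/(-1035) = -318*(-1)/1035 = -1*(-106/345) = 106/345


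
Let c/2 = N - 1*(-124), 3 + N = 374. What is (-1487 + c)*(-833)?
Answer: 414001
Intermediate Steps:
N = 371 (N = -3 + 374 = 371)
c = 990 (c = 2*(371 - 1*(-124)) = 2*(371 + 124) = 2*495 = 990)
(-1487 + c)*(-833) = (-1487 + 990)*(-833) = -497*(-833) = 414001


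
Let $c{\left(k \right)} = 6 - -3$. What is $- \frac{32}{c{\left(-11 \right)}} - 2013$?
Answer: $- \frac{18149}{9} \approx -2016.6$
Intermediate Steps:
$c{\left(k \right)} = 9$ ($c{\left(k \right)} = 6 + 3 = 9$)
$- \frac{32}{c{\left(-11 \right)}} - 2013 = - \frac{32}{9} - 2013 = - \frac{18149}{9}$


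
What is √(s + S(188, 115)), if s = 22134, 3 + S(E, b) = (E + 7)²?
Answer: 6*√1671 ≈ 245.27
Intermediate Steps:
S(E, b) = -3 + (7 + E)² (S(E, b) = -3 + (E + 7)² = -3 + (7 + E)²)
√(s + S(188, 115)) = √(22134 + (-3 + (7 + 188)²)) = √(22134 + (-3 + 195²)) = √(22134 + (-3 + 38025)) = √(22134 + 38022) = √60156 = 6*√1671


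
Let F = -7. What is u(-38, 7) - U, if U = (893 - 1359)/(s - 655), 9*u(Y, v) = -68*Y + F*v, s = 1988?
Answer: 1127783/3999 ≈ 282.02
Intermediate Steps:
u(Y, v) = -68*Y/9 - 7*v/9 (u(Y, v) = (-68*Y - 7*v)/9 = -68*Y/9 - 7*v/9)
U = -466/1333 (U = (893 - 1359)/(1988 - 655) = -466/1333 ≈ -0.34959)
u(-38, 7) - U = (-68/9*(-38) - 7/9*7) - 1*(-466/1333) = (2584/9 - 49/9) + 466/1333 = 845/3 + 466/1333 = 1127783/3999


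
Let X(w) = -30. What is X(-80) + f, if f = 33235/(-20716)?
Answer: -654715/20716 ≈ -31.604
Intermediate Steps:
f = -33235/20716 (f = 33235*(-1/20716) = -33235/20716 ≈ -1.6043)
X(-80) + f = -30 - 33235/20716 = -654715/20716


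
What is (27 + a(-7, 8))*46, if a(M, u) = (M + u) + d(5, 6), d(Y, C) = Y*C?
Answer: 2668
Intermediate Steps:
d(Y, C) = C*Y
a(M, u) = 30 + M + u (a(M, u) = (M + u) + 6*5 = (M + u) + 30 = 30 + M + u)
(27 + a(-7, 8))*46 = (27 + (30 - 7 + 8))*46 = (27 + 31)*46 = 58*46 = 2668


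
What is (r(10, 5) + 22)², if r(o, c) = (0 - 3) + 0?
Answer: 361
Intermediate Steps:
r(o, c) = -3 (r(o, c) = -3 + 0 = -3)
(r(10, 5) + 22)² = (-3 + 22)² = 19² = 361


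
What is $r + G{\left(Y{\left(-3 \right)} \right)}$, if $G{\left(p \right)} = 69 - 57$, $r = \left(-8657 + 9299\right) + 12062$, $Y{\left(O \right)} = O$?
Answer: $12716$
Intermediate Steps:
$r = 12704$ ($r = 642 + 12062 = 12704$)
$G{\left(p \right)} = 12$
$r + G{\left(Y{\left(-3 \right)} \right)} = 12704 + 12 = 12716$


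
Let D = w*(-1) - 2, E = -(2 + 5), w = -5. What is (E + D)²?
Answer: 16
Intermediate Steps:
E = -7 (E = -1*7 = -7)
D = 3 (D = -5*(-1) - 2 = 5 - 2 = 3)
(E + D)² = (-7 + 3)² = (-4)² = 16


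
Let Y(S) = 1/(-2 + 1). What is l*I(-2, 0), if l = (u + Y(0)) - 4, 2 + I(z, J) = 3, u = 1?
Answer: -4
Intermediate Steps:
I(z, J) = 1 (I(z, J) = -2 + 3 = 1)
Y(S) = -1 (Y(S) = 1/(-1) = -1)
l = -4 (l = (1 - 1) - 4 = 0 - 4 = -4)
l*I(-2, 0) = -4*1 = -4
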